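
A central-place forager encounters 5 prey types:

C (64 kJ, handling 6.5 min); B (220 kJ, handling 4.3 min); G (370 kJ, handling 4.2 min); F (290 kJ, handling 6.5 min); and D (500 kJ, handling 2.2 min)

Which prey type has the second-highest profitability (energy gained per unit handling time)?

Profitability E/h (kJ/min): C = 64/6.5 = 9.85, B = 220/4.3 = 51.2, G = 370/4.2 = 88.1, F = 290/6.5 = 44.6, D = 500/2.2 = 227.
Ranked: D > G > B > F > C.

G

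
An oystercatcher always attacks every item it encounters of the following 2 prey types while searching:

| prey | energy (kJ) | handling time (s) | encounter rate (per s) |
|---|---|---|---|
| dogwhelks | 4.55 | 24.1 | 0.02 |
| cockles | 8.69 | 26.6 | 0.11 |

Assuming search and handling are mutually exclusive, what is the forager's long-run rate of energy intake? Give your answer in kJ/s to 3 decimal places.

Energy encountered per unit search time: 0.02×4.55 + 0.11×8.69 = 1.047 kJ/s.
Handling time per unit search time: 0.02×24.1 + 0.11×26.6 = 3.408.
Rate = 1.047/(1 + 3.408) = 0.2375 kJ/s.

0.237 kJ/s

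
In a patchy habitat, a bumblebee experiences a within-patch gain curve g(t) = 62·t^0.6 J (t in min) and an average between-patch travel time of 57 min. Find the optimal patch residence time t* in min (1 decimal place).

85.5 min

Maximise g(t)/(T+t): set derivative to zero → g'(t)(T+t) = g(t).
g'(t) = 0.6·62·t^-0.4. Setting 0.6·62·t^-0.4 = 62·t^0.6/(57+t) gives 0.6(57+t) = t, so 0.40·t = 0.6×57.
t* = 0.6×57/0.40 = 85.5 min.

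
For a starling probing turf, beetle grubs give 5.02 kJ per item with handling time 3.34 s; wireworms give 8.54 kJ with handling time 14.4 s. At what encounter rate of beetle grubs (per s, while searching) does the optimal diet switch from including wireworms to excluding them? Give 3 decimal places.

0.195 per s

At the threshold, the rate on beetle grubs alone equals the profitability of wireworms: λ·5.02/(1 + λ·3.34) = 8.54/14.4 = 0.5931.
Rearranging, λ(5.02 − 0.5931×3.34) = 0.5931, so λ = 0.5931/3.039 = 0.1951 per s.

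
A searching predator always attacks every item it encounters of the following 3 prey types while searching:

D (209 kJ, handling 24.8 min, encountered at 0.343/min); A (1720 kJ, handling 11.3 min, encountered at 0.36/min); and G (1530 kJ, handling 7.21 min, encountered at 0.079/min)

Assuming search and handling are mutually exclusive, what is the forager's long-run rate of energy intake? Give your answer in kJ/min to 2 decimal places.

57.39 kJ/min

Energy encountered per unit search time: 0.343×209 + 0.36×1720 + 0.079×1530 = 811.8 kJ/min.
Handling time per unit search time: 0.343×24.8 + 0.36×11.3 + 0.079×7.21 = 13.14.
Rate = 811.8/(1 + 13.14) = 57.39 kJ/min.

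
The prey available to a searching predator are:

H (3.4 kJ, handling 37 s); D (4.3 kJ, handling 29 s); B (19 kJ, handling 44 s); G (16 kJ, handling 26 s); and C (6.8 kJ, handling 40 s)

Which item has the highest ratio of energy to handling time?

In descending order of E/h:
G: 16/26 = 0.615 kJ/s
B: 19/44 = 0.432 kJ/s
C: 6.8/40 = 0.17 kJ/s
D: 4.3/29 = 0.148 kJ/s
H: 3.4/37 = 0.0919 kJ/s

G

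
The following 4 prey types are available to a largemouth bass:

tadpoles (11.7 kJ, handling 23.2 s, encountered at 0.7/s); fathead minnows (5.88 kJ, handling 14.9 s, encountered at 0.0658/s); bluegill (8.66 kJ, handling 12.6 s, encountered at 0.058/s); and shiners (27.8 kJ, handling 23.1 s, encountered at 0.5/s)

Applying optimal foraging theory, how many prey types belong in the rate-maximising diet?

1

Profitabilities (E/h, kJ/s): shiners 1.2, bluegill 0.687, tadpoles 0.504, fathead minnows 0.395. Add prey in this order while the next type's profitability exceeds the intake rate on those already taken.
Rate on top 1: 1.108. bluegill: 0.687 < 1.108 → exclude; stop.
Optimal diet: shiners — 1 of 4 types.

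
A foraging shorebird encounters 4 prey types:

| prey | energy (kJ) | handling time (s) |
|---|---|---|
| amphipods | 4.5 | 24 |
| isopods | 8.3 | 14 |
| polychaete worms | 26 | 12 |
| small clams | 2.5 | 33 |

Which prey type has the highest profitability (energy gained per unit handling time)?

Profitability E/h (kJ/s): amphipods = 4.5/24 = 0.188, isopods = 8.3/14 = 0.593, polychaete worms = 26/12 = 2.17, small clams = 2.5/33 = 0.0758.
Ranked: polychaete worms > isopods > amphipods > small clams.

polychaete worms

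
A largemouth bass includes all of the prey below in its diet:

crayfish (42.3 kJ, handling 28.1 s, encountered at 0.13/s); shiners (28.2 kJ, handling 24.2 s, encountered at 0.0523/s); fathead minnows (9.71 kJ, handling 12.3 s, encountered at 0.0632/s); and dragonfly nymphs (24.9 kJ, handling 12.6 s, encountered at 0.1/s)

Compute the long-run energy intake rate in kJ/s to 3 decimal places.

R = Σλ_iE_i / (1 + Σλ_ih_i)
Numerator: 0.13×42.3 + 0.0523×28.2 + 0.0632×9.71 + 0.1×24.9 = 10.08
Denominator: 1 + 0.13×28.1 + 0.0523×24.2 + 0.0632×12.3 + 0.1×12.6 = 7.956
R = 10.08/7.956 = 1.267 kJ/s

1.267 kJ/s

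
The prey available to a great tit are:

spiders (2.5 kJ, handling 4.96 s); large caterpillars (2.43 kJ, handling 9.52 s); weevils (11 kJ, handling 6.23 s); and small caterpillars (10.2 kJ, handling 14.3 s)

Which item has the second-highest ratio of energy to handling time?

In descending order of E/h:
weevils: 11/6.23 = 1.77 kJ/s
small caterpillars: 10.2/14.3 = 0.713 kJ/s
spiders: 2.5/4.96 = 0.504 kJ/s
large caterpillars: 2.43/9.52 = 0.255 kJ/s

small caterpillars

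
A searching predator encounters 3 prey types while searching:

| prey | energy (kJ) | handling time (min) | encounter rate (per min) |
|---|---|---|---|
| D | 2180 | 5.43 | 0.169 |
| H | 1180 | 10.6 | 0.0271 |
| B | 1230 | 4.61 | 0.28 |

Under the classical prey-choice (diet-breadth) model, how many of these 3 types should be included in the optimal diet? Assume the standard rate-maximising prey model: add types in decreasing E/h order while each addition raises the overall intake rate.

Rank by E/h (kJ/min): D 401, B 267, H 111. Include each in turn until the next type's E/h falls below the running intake rate.
Rate on top 1: 192.1. B: 267 > 192.1 → include.
Rate on top 2: 222.2. H: 111 < 222.2 → exclude; stop.
Optimal diet: D, B — 2 of 3 types.

2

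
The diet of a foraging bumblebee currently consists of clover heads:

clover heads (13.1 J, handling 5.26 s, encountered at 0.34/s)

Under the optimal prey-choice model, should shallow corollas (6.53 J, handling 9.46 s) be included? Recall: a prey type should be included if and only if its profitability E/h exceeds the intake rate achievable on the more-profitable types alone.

No

On clover heads alone, R = ΣλE/(1+Σλh) = 4.454/2.788 = 1.597 J/s.
shallow corollas: E/h = 6.53/9.46 = 0.6903 J/s.
Since 0.6903 < R, time spent handling shallow corollas is better spent searching.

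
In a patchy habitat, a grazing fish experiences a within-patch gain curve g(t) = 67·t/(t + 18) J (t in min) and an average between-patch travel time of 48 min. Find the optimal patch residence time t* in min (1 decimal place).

By the marginal value theorem, leave when the instantaneous gain rate g'(t) equals the habitat-wide average g(t)/(T + t).
g'(t) = 67·18/(t + 18)². Setting 67·18/(t+18)² = 67t/[(t+18)(48+t)] gives 18(48+t) = t(t+18), so t² = 18×48 = 864.
t* = √864 = 29.39 min.

29.4 min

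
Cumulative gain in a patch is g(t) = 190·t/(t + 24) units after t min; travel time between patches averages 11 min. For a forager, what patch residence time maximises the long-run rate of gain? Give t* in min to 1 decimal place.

16.2 min

By the marginal value theorem, leave when the instantaneous gain rate g'(t) equals the habitat-wide average g(t)/(T + t).
g'(t) = 190·24/(t + 24)². Setting 190·24/(t+24)² = 190t/[(t+24)(11+t)] gives 24(11+t) = t(t+24), so t² = 24×11 = 264.
t* = √264 = 16.25 min.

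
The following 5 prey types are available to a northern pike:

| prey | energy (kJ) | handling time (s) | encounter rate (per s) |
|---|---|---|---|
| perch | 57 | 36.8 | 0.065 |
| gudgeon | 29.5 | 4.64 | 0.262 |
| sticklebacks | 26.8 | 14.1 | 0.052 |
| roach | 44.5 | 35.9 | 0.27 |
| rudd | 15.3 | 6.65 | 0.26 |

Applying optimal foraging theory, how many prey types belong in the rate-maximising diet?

1

Rank by E/h (kJ/s): gudgeon 6.36, rudd 2.3, sticklebacks 1.9, perch 1.55, roach 1.24. Include each in turn until the next type's E/h falls below the running intake rate.
Rate on top 1: 3.488. rudd: 2.3 < 3.488 → exclude; stop.
Optimal diet: gudgeon — 1 of 5 types.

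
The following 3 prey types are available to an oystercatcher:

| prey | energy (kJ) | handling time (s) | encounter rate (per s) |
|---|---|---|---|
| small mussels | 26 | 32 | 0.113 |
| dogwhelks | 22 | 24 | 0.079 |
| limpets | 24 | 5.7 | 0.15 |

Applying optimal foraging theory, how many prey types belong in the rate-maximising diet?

1

Rank by E/h (kJ/s): limpets 4.21, dogwhelks 0.917, small mussels 0.812. Include each in turn until the next type's E/h falls below the running intake rate.
Rate on top 1: 1.941. dogwhelks: 0.917 < 1.941 → exclude; stop.
Optimal diet: limpets — 1 of 3 types.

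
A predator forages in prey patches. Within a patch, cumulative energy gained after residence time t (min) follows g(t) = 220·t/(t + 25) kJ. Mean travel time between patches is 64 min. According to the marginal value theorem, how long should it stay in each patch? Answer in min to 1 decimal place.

40.0 min

Maximise g(t)/(T+t): set derivative to zero → g'(t)(T+t) = g(t).
g'(t) = 220·25/(t + 25)². Setting 220·25/(t+25)² = 220t/[(t+25)(64+t)] gives 25(64+t) = t(t+25), so t² = 25×64 = 1600.
t* = √1600 = 40 min.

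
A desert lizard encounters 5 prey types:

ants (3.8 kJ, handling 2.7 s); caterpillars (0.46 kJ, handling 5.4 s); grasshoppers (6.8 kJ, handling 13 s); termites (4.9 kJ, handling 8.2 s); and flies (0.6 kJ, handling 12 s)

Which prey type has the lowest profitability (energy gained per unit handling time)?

Profitability E/h (kJ/s): ants = 3.8/2.7 = 1.41, caterpillars = 0.46/5.4 = 0.0852, grasshoppers = 6.8/13 = 0.523, termites = 4.9/8.2 = 0.598, flies = 0.6/12 = 0.05.
Ranked: ants > termites > grasshoppers > caterpillars > flies.

flies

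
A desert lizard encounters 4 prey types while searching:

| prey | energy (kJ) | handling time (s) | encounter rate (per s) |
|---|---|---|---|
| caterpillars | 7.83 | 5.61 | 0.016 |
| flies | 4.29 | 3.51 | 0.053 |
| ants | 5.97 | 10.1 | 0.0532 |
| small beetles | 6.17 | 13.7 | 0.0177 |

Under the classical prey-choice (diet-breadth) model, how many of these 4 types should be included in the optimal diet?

4

Rank by E/h (kJ/s): caterpillars 1.4, flies 1.22, ants 0.591, small beetles 0.45. Include each in turn until the next type's E/h falls below the running intake rate.
Rate on top 1: 0.115. flies: 1.22 > 0.115 → include.
Rate on top 2: 0.2764. ants: 0.591 > 0.2764 → include.
Rate on top 3: 0.3697. small beetles: 0.45 > 0.3697 → include.
Optimal diet: caterpillars, flies, ants, small beetles — 4 of 4 types.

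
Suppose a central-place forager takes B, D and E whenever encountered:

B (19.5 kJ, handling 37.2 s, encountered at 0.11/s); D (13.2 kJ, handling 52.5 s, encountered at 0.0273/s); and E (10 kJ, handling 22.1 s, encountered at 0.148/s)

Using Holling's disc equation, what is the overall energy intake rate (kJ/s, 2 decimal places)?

Energy encountered per unit search time: 0.11×19.5 + 0.0273×13.2 + 0.148×10 = 3.985 kJ/s.
Handling time per unit search time: 0.11×37.2 + 0.0273×52.5 + 0.148×22.1 = 8.796.
Rate = 3.985/(1 + 8.796) = 0.4068 kJ/s.

0.41 kJ/s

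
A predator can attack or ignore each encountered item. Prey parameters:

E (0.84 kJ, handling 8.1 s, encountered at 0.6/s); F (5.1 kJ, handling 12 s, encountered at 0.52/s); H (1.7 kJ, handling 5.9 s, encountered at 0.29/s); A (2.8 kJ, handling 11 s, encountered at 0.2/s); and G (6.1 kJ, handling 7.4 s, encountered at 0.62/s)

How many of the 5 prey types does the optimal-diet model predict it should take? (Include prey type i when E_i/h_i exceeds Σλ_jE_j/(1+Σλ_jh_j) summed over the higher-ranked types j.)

E/h in descending order: G 0.824, F 0.425, H 0.288, A 0.255, E 0.104 kJ/s. The optimal diet is the largest prefix of this list for which every included type satisfies E_i/h_i > R on the types above it.
Rate on top 1: 0.6768. F: 0.425 < 0.6768 → exclude; stop.
Optimal diet: G — 1 of 5 types.

1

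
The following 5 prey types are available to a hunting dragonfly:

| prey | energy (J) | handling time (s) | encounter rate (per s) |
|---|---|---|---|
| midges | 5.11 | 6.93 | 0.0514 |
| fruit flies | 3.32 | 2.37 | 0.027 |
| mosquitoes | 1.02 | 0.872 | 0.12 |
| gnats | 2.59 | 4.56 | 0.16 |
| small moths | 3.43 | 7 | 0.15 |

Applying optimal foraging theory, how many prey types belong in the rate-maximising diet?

E/h in descending order: fruit flies 1.4, mosquitoes 1.17, midges 0.737, gnats 0.568, small moths 0.49 J/s. The optimal diet is the largest prefix of this list for which every included type satisfies E_i/h_i > R on the types above it.
Rate on top 1: 0.08425. mosquitoes: 1.17 > 0.08425 → include.
Rate on top 2: 0.1814. midges: 0.737 > 0.1814 → include.
Rate on top 3: 0.3113. gnats: 0.568 > 0.3113 → include.
Rate on top 4: 0.3944. small moths: 0.49 > 0.3944 → include.
Optimal diet: fruit flies, mosquitoes, midges, gnats, small moths — 5 of 5 types.

5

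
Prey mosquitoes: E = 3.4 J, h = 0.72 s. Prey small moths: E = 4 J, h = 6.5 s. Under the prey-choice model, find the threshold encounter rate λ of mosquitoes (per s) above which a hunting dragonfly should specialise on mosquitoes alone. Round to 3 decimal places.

Drop small moths once their profitability E₂/h₂ falls below the rate achievable on mosquitoes alone: E₂/h₂ = λE₁/(1 + λh₁).
Solve for λ: λE₁h₂ = E₂(1 + λh₁) → λ(E₁h₂ − E₂h₁) = E₂ → λ = E₂/(E₁h₂ − E₂h₁).
λ = 4/(3.4×6.5 − 4×0.72) = 4/19.22 = 0.2081 per s.

0.208 per s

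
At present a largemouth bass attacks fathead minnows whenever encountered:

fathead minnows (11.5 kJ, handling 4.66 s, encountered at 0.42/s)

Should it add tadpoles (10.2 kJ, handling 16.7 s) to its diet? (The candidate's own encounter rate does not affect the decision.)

No

On fathead minnows alone, R = ΣλE/(1+Σλh) = 4.83/2.957 = 1.633 kJ/s.
Profitability of tadpoles: 10.2/16.7 = 0.6108 kJ/s.
Since 0.6108 < R, time spent handling tadpoles is better spent searching.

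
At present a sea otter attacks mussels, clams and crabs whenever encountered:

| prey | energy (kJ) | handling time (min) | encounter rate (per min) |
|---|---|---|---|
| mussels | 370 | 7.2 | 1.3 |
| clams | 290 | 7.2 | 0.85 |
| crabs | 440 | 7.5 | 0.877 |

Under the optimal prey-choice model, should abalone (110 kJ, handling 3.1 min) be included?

Current rate: (1.3×370 + 0.85×290 + 0.877×440)/(1 + 1.3×7.2 + 0.85×7.2 + 0.877×7.5) = 48.29 kJ/min.
abalone: E/h = 110/3.1 = 35.48 kJ/min.
Since 35.48 < R, time spent handling abalone is better spent searching.

No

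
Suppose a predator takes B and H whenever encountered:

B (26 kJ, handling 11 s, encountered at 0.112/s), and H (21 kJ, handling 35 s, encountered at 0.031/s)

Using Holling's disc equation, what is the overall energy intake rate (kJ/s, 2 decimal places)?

1.07 kJ/s

R = Σλ_iE_i / (1 + Σλ_ih_i)
Numerator: 0.112×26 + 0.031×21 = 3.563
Denominator: 1 + 0.112×11 + 0.031×35 = 3.317
R = 3.563/3.317 = 1.074 kJ/s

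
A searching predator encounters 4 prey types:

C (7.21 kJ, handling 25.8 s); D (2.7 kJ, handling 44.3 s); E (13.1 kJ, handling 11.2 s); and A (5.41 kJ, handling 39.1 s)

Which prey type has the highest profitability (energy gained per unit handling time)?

Profitability E/h (kJ/s): C = 7.21/25.8 = 0.279, D = 2.7/44.3 = 0.0609, E = 13.1/11.2 = 1.17, A = 5.41/39.1 = 0.138.
Ranked: E > C > A > D.

E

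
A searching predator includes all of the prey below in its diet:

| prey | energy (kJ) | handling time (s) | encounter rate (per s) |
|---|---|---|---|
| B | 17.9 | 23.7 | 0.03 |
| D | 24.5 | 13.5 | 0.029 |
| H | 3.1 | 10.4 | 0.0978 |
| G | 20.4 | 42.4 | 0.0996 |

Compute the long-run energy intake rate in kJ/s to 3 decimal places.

0.488 kJ/s

R = (0.03×17.9 + 0.029×24.5 + 0.0978×3.1 + 0.0996×20.4) / (1 + 0.03×23.7 + 0.029×13.5 + 0.0978×10.4 + 0.0996×42.4) = 3.583/7.343 = 0.4879 kJ/s.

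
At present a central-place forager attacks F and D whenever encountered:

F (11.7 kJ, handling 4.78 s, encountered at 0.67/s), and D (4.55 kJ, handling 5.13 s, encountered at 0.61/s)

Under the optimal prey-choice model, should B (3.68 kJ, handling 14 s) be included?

No

Intake rate on the current diet: R = (0.67×11.7 + 0.61×4.55) / (1 + 0.67×4.78 + 0.61×5.13) = 10.61/7.332 = 1.448 kJ/s.
Profitability of B: 3.68/14 = 0.2629 kJ/s.
0.2629 < 1.448, so adding B would lower the average — exclude it.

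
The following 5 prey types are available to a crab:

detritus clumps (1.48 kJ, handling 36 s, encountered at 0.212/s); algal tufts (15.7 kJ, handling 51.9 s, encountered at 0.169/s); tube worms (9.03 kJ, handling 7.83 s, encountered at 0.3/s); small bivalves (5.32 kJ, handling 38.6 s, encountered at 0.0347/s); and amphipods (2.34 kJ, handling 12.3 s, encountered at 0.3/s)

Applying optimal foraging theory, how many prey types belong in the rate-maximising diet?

Profitabilities (E/h, kJ/s): tube worms 1.15, algal tufts 0.303, amphipods 0.19, small bivalves 0.138, detritus clumps 0.0411. Add prey in this order while the next type's profitability exceeds the intake rate on those already taken.
Rate on top 1: 0.8089. algal tufts: 0.303 < 0.8089 → exclude; stop.
Optimal diet: tube worms — 1 of 5 types.

1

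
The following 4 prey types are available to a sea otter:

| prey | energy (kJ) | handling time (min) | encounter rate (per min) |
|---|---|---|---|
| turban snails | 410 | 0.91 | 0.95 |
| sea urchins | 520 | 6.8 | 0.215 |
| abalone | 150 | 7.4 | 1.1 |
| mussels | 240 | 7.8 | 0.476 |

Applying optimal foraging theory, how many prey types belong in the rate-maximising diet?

Rank by E/h (kJ/min): turban snails 451, sea urchins 76.5, mussels 30.8, abalone 20.3. Include each in turn until the next type's E/h falls below the running intake rate.
Rate on top 1: 208.9. sea urchins: 76.5 < 208.9 → exclude; stop.
Optimal diet: turban snails — 1 of 4 types.

1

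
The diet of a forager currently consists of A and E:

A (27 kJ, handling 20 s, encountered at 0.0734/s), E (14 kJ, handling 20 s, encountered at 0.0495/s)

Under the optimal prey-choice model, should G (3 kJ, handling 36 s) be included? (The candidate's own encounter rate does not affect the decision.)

No

On A and E alone, R = ΣλE/(1+Σλh) = 2.675/3.458 = 0.7735 kJ/s.
Profitability of G: 3/36 = 0.08333 kJ/s.
Since 0.08333 < R, time spent handling G is better spent searching.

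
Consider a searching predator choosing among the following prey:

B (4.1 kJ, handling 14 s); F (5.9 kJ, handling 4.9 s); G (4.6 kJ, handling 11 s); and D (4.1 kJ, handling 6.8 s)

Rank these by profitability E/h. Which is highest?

In descending order of E/h:
F: 5.9/4.9 = 1.2 kJ/s
D: 4.1/6.8 = 0.603 kJ/s
G: 4.6/11 = 0.418 kJ/s
B: 4.1/14 = 0.293 kJ/s

F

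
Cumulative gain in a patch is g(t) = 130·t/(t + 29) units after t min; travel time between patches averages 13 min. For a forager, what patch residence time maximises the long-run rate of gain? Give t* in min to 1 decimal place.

Optimal t* satisfies g'(t*) = g(t*)/(T + t*).
g'(t) = 130·29/(t + 29)². Setting 130·29/(t+29)² = 130t/[(t+29)(13+t)] gives 29(13+t) = t(t+29), so t² = 29×13 = 377.
t* = √377 = 19.42 min.

19.4 min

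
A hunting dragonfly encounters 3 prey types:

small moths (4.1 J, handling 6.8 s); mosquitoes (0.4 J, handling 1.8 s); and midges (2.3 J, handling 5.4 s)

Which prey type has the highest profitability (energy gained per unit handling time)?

Profitability E/h (J/s): small moths = 4.1/6.8 = 0.603, mosquitoes = 0.4/1.8 = 0.222, midges = 2.3/5.4 = 0.426.
Ranked: small moths > midges > mosquitoes.

small moths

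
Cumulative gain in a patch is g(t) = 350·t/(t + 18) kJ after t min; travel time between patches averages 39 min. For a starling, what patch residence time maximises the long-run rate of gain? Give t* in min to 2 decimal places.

26.50 min

By the marginal value theorem, leave when the instantaneous gain rate g'(t) equals the habitat-wide average g(t)/(T + t).
g'(t) = 350·18/(t + 18)². Setting 350·18/(t+18)² = 350t/[(t+18)(39+t)] gives 18(39+t) = t(t+18), so t² = 18×39 = 702.
t* = √702 = 26.5 min.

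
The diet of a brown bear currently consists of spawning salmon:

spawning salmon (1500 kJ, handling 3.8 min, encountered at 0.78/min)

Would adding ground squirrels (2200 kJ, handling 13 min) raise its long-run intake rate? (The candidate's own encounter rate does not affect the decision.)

Current rate: (0.78×1500)/(1 + 0.78×3.8) = 295.2 kJ/min.
Profitability of ground squirrels: 2200/13 = 169.2 kJ/min.
Since 169.2 < R, time spent handling ground squirrels is better spent searching.

No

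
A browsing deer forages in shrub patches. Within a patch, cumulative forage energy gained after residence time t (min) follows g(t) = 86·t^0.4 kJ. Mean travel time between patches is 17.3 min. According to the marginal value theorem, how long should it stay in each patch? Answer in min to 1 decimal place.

11.5 min

Optimal t* satisfies g'(t*) = g(t*)/(T + t*).
g'(t) = 0.4·86·t^-0.6. Setting 0.4·86·t^-0.6 = 86·t^0.4/(17.3+t) gives 0.4(17.3+t) = t, so 0.60·t = 0.4×17.3.
t* = 0.4×17.3/0.60 = 11.53 min.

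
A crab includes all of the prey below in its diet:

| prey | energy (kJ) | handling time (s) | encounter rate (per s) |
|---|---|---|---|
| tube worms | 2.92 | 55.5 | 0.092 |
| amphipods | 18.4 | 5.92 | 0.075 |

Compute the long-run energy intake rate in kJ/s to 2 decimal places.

R = (0.092×2.92 + 0.075×18.4) / (1 + 0.092×55.5 + 0.075×5.92) = 1.649/6.55 = 0.2517 kJ/s.

0.25 kJ/s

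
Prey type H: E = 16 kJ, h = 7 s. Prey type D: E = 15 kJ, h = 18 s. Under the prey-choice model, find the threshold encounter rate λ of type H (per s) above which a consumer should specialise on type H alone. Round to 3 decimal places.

0.082 per s

At the threshold, the rate on type H alone equals the profitability of type D: λ·16/(1 + λ·7) = 15/18 = 0.8333.
Rearranging, λ(16 − 0.8333×7) = 0.8333, so λ = 0.8333/10.17 = 0.08197 per s.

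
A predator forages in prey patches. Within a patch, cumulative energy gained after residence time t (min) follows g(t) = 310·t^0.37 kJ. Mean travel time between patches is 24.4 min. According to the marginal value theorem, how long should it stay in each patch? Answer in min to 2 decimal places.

14.33 min

Maximise g(t)/(T+t): set derivative to zero → g'(t)(T+t) = g(t).
g'(t) = 0.37·310·t^-0.63. Setting 0.37·310·t^-0.63 = 310·t^0.37/(24.4+t) gives 0.37(24.4+t) = t, so 0.63·t = 0.37×24.4.
t* = 0.37×24.4/0.63 = 14.33 min.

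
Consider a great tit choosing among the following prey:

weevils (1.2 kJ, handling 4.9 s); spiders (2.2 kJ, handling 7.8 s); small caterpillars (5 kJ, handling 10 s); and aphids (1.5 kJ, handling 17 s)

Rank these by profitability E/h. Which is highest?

In descending order of E/h:
small caterpillars: 5/10 = 0.5 kJ/s
spiders: 2.2/7.8 = 0.282 kJ/s
weevils: 1.2/4.9 = 0.245 kJ/s
aphids: 1.5/17 = 0.0882 kJ/s

small caterpillars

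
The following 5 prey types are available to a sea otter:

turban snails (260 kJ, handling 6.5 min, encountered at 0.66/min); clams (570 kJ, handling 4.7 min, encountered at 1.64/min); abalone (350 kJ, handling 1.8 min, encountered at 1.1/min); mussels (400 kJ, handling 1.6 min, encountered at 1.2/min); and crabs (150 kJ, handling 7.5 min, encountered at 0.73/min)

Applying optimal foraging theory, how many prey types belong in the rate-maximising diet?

2

Rank by E/h (kJ/min): mussels 250, abalone 194, clams 121, turban snails 40, crabs 20. Include each in turn until the next type's E/h falls below the running intake rate.
Rate on top 1: 164.4. abalone: 194 > 164.4 → include.
Rate on top 2: 176.5. clams: 121 < 176.5 → exclude; stop.
Optimal diet: mussels, abalone — 2 of 5 types.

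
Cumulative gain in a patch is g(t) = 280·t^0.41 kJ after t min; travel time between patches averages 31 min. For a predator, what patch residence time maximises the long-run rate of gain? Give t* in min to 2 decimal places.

21.54 min

By the marginal value theorem, leave when the instantaneous gain rate g'(t) equals the habitat-wide average g(t)/(T + t).
g'(t) = 0.41·280·t^-0.59. Setting 0.41·280·t^-0.59 = 280·t^0.41/(31+t) gives 0.41(31+t) = t, so 0.59·t = 0.41×31.
t* = 0.41×31/0.59 = 21.54 min.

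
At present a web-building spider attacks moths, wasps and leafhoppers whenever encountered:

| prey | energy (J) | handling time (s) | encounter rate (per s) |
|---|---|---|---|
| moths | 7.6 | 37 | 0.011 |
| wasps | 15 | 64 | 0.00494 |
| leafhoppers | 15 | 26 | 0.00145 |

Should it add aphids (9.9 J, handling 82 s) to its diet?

Yes

On moths, wasps and leafhoppers alone, R = ΣλE/(1+Σλh) = 0.1794/1.761 = 0.1019 J/s.
Profitability of aphids: 9.9/82 = 0.1207 J/s.
0.1207 > 0.1019, so adding aphids raises the average — include it.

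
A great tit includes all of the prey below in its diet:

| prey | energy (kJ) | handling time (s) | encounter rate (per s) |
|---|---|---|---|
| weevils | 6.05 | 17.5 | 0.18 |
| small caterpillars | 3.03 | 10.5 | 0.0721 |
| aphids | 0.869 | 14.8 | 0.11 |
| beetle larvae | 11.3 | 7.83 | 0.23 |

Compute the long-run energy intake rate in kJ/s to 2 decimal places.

0.48 kJ/s

R = (0.18×6.05 + 0.0721×3.03 + 0.11×0.869 + 0.23×11.3) / (1 + 0.18×17.5 + 0.0721×10.5 + 0.11×14.8 + 0.23×7.83) = 4.002/8.336 = 0.4801 kJ/s.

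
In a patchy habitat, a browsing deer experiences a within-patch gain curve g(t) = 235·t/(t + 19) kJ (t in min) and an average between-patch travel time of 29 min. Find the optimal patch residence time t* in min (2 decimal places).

23.47 min

By the marginal value theorem, leave when the instantaneous gain rate g'(t) equals the habitat-wide average g(t)/(T + t).
g'(t) = 235·19/(t + 19)². Setting 235·19/(t+19)² = 235t/[(t+19)(29+t)] gives 19(29+t) = t(t+19), so t² = 19×29 = 551.
t* = √551 = 23.47 min.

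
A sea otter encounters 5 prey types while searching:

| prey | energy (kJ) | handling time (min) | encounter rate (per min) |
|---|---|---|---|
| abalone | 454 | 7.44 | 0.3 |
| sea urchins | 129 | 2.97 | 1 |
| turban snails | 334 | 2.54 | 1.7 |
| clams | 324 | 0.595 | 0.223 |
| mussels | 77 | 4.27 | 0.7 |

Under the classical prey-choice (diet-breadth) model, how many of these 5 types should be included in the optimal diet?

2

Profitabilities (E/h, kJ/min): clams 545, turban snails 131, abalone 61, sea urchins 43.4, mussels 18. Add prey in this order while the next type's profitability exceeds the intake rate on those already taken.
Rate on top 1: 63.79. turban snails: 131 > 63.79 → include.
Rate on top 2: 117.4. abalone: 61 < 117.4 → exclude; stop.
Optimal diet: clams, turban snails — 2 of 5 types.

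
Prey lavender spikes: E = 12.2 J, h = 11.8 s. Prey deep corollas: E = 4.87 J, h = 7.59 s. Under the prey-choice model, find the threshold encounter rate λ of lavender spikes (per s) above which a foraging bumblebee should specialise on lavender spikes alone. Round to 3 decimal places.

Drop deep corollas once their profitability E₂/h₂ falls below the rate achievable on lavender spikes alone: E₂/h₂ = λE₁/(1 + λh₁).
Solve for λ: λE₁h₂ = E₂(1 + λh₁) → λ(E₁h₂ − E₂h₁) = E₂ → λ = E₂/(E₁h₂ − E₂h₁).
λ = 4.87/(12.2×7.59 − 4.87×11.8) = 4.87/35.13 = 0.1386 per s.

0.139 per s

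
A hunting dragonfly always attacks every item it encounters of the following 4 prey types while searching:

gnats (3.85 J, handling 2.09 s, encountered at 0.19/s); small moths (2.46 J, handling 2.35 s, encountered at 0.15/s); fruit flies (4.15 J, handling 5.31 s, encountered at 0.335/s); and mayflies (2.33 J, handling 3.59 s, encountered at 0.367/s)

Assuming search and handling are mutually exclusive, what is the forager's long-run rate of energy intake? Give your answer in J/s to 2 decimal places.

Energy encountered per unit search time: 0.19×3.85 + 0.15×2.46 + 0.335×4.15 + 0.367×2.33 = 3.346 J/s.
Handling time per unit search time: 0.19×2.09 + 0.15×2.35 + 0.335×5.31 + 0.367×3.59 = 3.846.
Rate = 3.346/(1 + 3.846) = 0.6904 J/s.

0.69 J/s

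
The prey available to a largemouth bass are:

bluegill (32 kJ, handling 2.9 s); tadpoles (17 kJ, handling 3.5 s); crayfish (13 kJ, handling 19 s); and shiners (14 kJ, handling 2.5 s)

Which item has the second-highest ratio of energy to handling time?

shiners

In descending order of E/h:
bluegill: 32/2.9 = 11 kJ/s
shiners: 14/2.5 = 5.6 kJ/s
tadpoles: 17/3.5 = 4.86 kJ/s
crayfish: 13/19 = 0.684 kJ/s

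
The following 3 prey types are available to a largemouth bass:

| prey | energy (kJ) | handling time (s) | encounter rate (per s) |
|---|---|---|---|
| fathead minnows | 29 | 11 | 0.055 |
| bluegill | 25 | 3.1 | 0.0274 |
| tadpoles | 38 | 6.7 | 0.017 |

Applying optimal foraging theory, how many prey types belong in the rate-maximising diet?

3

Profitabilities (E/h, kJ/s): bluegill 8.06, tadpoles 5.67, fathead minnows 2.64. Add prey in this order while the next type's profitability exceeds the intake rate on those already taken.
Rate on top 1: 0.6314. tadpoles: 5.67 > 0.6314 → include.
Rate on top 2: 1.11. fathead minnows: 2.64 > 1.11 → include.
Optimal diet: bluegill, tadpoles, fathead minnows — 3 of 3 types.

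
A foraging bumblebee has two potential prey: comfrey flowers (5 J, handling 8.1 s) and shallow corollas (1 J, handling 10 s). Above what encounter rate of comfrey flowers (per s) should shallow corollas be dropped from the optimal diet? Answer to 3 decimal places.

0.024 per s

Drop shallow corollas once their profitability E₂/h₂ falls below the rate achievable on comfrey flowers alone: E₂/h₂ = λE₁/(1 + λh₁).
Solve for λ: λE₁h₂ = E₂(1 + λh₁) → λ(E₁h₂ − E₂h₁) = E₂ → λ = E₂/(E₁h₂ − E₂h₁).
λ = 1/(5×10 − 1×8.1) = 1/41.9 = 0.02387 per s.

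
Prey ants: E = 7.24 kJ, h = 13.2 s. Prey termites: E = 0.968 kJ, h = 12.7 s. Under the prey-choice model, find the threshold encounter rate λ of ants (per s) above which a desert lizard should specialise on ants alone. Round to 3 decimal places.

The zero-one rule: include termites iff E₂/h₂ > λE₁/(1+λh₁). Equality gives the switch point.
λE₁h₂ = E₂ + λE₂h₁ ⇒ λ = E₂/(E₁h₂ − E₂h₁) = 0.968/(91.95 − 12.78) = 0.01223 per s.

0.012 per s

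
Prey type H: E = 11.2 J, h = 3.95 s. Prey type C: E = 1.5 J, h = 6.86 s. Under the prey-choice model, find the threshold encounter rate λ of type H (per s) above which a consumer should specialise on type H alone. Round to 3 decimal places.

The zero-one rule: include type C iff E₂/h₂ > λE₁/(1+λh₁). Equality gives the switch point.
λE₁h₂ = E₂ + λE₂h₁ ⇒ λ = E₂/(E₁h₂ − E₂h₁) = 1.5/(76.83 − 5.925) = 0.02115 per s.

0.021 per s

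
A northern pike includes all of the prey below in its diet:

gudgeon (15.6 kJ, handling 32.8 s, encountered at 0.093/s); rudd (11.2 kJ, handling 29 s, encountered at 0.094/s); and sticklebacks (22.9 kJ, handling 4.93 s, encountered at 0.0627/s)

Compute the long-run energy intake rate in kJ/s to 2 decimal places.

0.56 kJ/s

Energy encountered per unit search time: 0.093×15.6 + 0.094×11.2 + 0.0627×22.9 = 3.939 kJ/s.
Handling time per unit search time: 0.093×32.8 + 0.094×29 + 0.0627×4.93 = 6.086.
Rate = 3.939/(1 + 6.086) = 0.556 kJ/s.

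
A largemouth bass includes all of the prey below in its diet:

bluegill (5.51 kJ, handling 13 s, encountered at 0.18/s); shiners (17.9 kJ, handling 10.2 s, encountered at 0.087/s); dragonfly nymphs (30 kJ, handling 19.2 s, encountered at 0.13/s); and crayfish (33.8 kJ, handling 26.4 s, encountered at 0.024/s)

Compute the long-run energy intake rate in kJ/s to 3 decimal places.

Energy encountered per unit search time: 0.18×5.51 + 0.087×17.9 + 0.13×30 + 0.024×33.8 = 7.26 kJ/s.
Handling time per unit search time: 0.18×13 + 0.087×10.2 + 0.13×19.2 + 0.024×26.4 = 6.357.
Rate = 7.26/(1 + 6.357) = 0.9869 kJ/s.

0.987 kJ/s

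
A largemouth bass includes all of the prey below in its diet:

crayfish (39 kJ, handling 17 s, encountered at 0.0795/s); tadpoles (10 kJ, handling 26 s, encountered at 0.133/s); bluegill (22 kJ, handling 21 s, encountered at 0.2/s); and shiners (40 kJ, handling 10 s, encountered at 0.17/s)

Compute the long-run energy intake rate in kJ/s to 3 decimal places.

1.335 kJ/s

Energy encountered per unit search time: 0.0795×39 + 0.133×10 + 0.2×22 + 0.17×40 = 15.63 kJ/s.
Handling time per unit search time: 0.0795×17 + 0.133×26 + 0.2×21 + 0.17×10 = 10.71.
Rate = 15.63/(1 + 10.71) = 1.335 kJ/s.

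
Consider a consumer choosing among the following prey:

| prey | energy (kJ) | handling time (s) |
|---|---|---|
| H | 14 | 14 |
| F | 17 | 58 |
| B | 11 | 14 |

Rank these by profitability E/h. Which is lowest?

In descending order of E/h:
H: 14/14 = 1 kJ/s
B: 11/14 = 0.786 kJ/s
F: 17/58 = 0.293 kJ/s

F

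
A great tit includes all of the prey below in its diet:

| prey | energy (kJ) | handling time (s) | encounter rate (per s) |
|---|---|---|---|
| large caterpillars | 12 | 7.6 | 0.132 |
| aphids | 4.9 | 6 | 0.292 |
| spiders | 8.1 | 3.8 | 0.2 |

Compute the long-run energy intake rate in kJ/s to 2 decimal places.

Energy encountered per unit search time: 0.132×12 + 0.292×4.9 + 0.2×8.1 = 4.635 kJ/s.
Handling time per unit search time: 0.132×7.6 + 0.292×6 + 0.2×3.8 = 3.515.
Rate = 4.635/(1 + 3.515) = 1.026 kJ/s.

1.03 kJ/s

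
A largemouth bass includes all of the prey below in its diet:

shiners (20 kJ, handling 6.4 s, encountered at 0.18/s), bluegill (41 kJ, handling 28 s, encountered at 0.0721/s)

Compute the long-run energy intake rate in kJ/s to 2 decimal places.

1.57 kJ/s

R = Σλ_iE_i / (1 + Σλ_ih_i)
Numerator: 0.18×20 + 0.0721×41 = 6.556
Denominator: 1 + 0.18×6.4 + 0.0721×28 = 4.171
R = 6.556/4.171 = 1.572 kJ/s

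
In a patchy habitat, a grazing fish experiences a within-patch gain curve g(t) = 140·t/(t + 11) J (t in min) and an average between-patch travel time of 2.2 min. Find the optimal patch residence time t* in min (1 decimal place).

4.9 min

By the marginal value theorem, leave when the instantaneous gain rate g'(t) equals the habitat-wide average g(t)/(T + t).
g'(t) = 140·11/(t + 11)². Setting 140·11/(t+11)² = 140t/[(t+11)(2.2+t)] gives 11(2.2+t) = t(t+11), so t² = 11×2.2 = 24.2.
t* = √24.2 = 4.919 min.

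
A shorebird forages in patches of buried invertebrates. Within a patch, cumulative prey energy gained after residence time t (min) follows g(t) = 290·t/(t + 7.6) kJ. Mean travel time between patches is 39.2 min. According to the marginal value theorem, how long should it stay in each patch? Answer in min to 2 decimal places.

17.26 min

By the marginal value theorem, leave when the instantaneous gain rate g'(t) equals the habitat-wide average g(t)/(T + t).
g'(t) = 290·7.6/(t + 7.6)². Setting 290·7.6/(t+7.6)² = 290t/[(t+7.6)(39.2+t)] gives 7.6(39.2+t) = t(t+7.6), so t² = 7.6×39.2 = 297.9.
t* = √297.9 = 17.26 min.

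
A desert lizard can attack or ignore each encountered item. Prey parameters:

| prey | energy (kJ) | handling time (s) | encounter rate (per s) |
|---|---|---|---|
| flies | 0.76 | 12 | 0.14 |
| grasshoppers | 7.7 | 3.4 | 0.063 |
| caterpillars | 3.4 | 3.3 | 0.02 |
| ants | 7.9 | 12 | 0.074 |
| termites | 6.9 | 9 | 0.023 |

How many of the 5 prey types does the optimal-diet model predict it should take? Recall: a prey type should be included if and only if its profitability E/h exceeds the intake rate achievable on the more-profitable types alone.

Rank by E/h (kJ/s): grasshoppers 2.26, caterpillars 1.03, termites 0.767, ants 0.658, flies 0.0633. Include each in turn until the next type's E/h falls below the running intake rate.
Rate on top 1: 0.3995. caterpillars: 1.03 > 0.3995 → include.
Rate on top 2: 0.432. termites: 0.767 > 0.432 → include.
Rate on top 3: 0.4786. ants: 0.658 > 0.4786 → include.
Rate on top 4: 0.5458. flies: 0.0633 < 0.5458 → exclude; stop.
Optimal diet: grasshoppers, caterpillars, termites, ants — 4 of 5 types.

4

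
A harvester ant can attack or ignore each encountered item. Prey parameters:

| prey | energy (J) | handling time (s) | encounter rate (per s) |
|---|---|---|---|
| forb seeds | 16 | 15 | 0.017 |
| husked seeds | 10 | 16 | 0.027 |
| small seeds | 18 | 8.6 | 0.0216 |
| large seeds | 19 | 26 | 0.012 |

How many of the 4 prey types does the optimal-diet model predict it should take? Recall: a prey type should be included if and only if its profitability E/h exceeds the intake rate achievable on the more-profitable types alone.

Rank by E/h (J/s): small seeds 2.09, forb seeds 1.07, large seeds 0.731, husked seeds 0.625. Include each in turn until the next type's E/h falls below the running intake rate.
Rate on top 1: 0.3279. forb seeds: 1.07 > 0.3279 → include.
Rate on top 2: 0.4586. large seeds: 0.731 > 0.4586 → include.
Rate on top 3: 0.5071. husked seeds: 0.625 > 0.5071 → include.
Optimal diet: small seeds, forb seeds, large seeds, husked seeds — 4 of 4 types.

4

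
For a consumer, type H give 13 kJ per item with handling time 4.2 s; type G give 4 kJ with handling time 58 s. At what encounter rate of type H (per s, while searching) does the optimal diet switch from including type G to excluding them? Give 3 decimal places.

0.005 per s

Drop type G once their profitability E₂/h₂ falls below the rate achievable on type H alone: E₂/h₂ = λE₁/(1 + λh₁).
Solve for λ: λE₁h₂ = E₂(1 + λh₁) → λ(E₁h₂ − E₂h₁) = E₂ → λ = E₂/(E₁h₂ − E₂h₁).
λ = 4/(13×58 − 4×4.2) = 4/737.2 = 0.005426 per s.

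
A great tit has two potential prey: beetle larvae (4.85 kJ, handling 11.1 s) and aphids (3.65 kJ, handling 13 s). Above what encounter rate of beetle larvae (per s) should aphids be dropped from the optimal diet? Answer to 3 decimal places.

0.162 per s

Drop aphids once their profitability E₂/h₂ falls below the rate achievable on beetle larvae alone: E₂/h₂ = λE₁/(1 + λh₁).
Solve for λ: λE₁h₂ = E₂(1 + λh₁) → λ(E₁h₂ − E₂h₁) = E₂ → λ = E₂/(E₁h₂ − E₂h₁).
λ = 3.65/(4.85×13 − 3.65×11.1) = 3.65/22.53 = 0.162 per s.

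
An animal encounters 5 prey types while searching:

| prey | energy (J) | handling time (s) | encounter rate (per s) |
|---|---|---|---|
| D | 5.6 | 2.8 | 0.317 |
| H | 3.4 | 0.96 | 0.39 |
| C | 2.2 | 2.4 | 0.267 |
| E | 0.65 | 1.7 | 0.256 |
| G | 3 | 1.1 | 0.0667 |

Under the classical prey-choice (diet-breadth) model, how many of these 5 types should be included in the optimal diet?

Profitabilities (E/h, J/s): H 3.54, G 2.73, D 2, C 0.917, E 0.382. Add prey in this order while the next type's profitability exceeds the intake rate on those already taken.
Rate on top 1: 0.9648. G: 2.73 > 0.9648 → include.
Rate on top 2: 1.054. D: 2 > 1.054 → include.
Rate on top 3: 1.414. C: 0.917 < 1.414 → exclude; stop.
Optimal diet: H, G, D — 3 of 5 types.

3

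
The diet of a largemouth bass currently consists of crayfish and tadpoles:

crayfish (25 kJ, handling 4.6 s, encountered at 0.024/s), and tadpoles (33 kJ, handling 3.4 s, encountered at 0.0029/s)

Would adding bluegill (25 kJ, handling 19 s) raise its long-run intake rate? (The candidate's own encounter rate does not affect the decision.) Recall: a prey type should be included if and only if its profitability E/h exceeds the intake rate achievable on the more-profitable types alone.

Yes

Current rate: (0.024×25 + 0.0029×33)/(1 + 0.024×4.6 + 0.0029×3.4) = 0.621 kJ/s.
bluegill: E/h = 25/19 = 1.316 kJ/s.
Since 1.316 > R, including bluegill increases the long-run rate.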